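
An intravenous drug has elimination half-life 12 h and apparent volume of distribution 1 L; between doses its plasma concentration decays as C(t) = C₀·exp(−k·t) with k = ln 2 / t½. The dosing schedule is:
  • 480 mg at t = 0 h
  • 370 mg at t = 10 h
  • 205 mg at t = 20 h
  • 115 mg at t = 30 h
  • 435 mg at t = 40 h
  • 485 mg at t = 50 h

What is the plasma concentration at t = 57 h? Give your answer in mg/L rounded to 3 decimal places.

577.340 mg/L

k = ln 2 / 12 = 0.05776 per h
Dose 1 (480 mg at t=0 h): 480·exp(−0.05776·57) = 17.838 mg/L
Dose 2 (370 mg at t=10 h): 370·exp(−0.05776·47) = 24.500 mg/L
Dose 3 (205 mg at t=20 h): 205·exp(−0.05776·37) = 24.187 mg/L
Dose 4 (115 mg at t=30 h): 115·exp(−0.05776·27) = 24.176 mg/L
Dose 5 (435 mg at t=40 h): 435·exp(−0.05776·17) = 162.941 mg/L
Dose 6 (485 mg at t=50 h): 485·exp(−0.05776·7) = 323.699 mg/L
C(57) = 17.838 + 24.500 + 24.187 + 24.176 + 162.941 + 323.699 = 577.340 mg/L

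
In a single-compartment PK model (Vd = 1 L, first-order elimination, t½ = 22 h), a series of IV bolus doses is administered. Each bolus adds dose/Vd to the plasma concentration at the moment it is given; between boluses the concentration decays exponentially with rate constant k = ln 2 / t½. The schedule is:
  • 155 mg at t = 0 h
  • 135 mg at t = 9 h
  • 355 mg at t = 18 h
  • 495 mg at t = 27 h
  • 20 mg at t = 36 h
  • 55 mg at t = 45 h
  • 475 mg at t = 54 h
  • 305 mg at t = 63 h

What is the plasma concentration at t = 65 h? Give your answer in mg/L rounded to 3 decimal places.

k = ln 2 / 22 = 0.03151 per h
Dose 1 (155 mg at t=0 h): 155·exp(−0.03151·65) = 19.995 mg/L
Dose 2 (135 mg at t=9 h): 135·exp(−0.03151·56) = 23.125 mg/L
Dose 3 (355 mg at t=18 h): 355·exp(−0.03151·47) = 80.746 mg/L
Dose 4 (495 mg at t=27 h): 495·exp(−0.03151·38) = 149.501 mg/L
Dose 5 (20 mg at t=36 h): 20·exp(−0.03151·29) = 8.021 mg/L
Dose 6 (55 mg at t=45 h): 55·exp(−0.03151·20) = 29.289 mg/L
Dose 7 (475 mg at t=54 h): 475·exp(−0.03151·11) = 335.876 mg/L
Dose 8 (305 mg at t=63 h): 305·exp(−0.03151·2) = 286.374 mg/L
C(65) = 19.995 + 23.125 + 80.746 + 149.501 + 8.021 + 29.289 + 335.876 + 286.374 = 932.926 mg/L

932.926 mg/L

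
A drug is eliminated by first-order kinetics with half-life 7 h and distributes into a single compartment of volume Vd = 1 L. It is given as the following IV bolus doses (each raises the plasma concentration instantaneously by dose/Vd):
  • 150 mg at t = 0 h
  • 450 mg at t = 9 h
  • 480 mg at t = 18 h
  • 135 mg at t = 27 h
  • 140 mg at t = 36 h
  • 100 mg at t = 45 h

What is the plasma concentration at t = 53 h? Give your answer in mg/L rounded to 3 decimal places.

k = ln 2 / 7 = 0.09902 per h
Dose 1 (150 mg at t=0 h): 150·exp(−0.09902·53) = 0.789 mg/L
Dose 2 (450 mg at t=9 h): 450·exp(−0.09902·44) = 5.768 mg/L
Dose 3 (480 mg at t=18 h): 480·exp(−0.09902·35) = 15.000 mg/L
Dose 4 (135 mg at t=27 h): 135·exp(−0.09902·26) = 10.285 mg/L
Dose 5 (140 mg at t=36 h): 140·exp(−0.09902·17) = 26.005 mg/L
Dose 6 (100 mg at t=45 h): 100·exp(−0.09902·8) = 45.286 mg/L
C(53) = 0.789 + 5.768 + 15.000 + 10.285 + 26.005 + 45.286 = 103.133 mg/L

103.133 mg/L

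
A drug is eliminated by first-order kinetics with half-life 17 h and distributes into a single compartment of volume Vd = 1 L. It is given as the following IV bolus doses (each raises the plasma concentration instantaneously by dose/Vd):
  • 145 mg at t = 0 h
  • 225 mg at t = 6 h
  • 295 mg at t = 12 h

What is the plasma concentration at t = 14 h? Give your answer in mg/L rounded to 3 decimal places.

516.208 mg/L

k = ln 2 / 17 = 0.04077 per h
Dose 1 (145 mg at t=0 h): 145·exp(−0.04077·14) = 81.933 mg/L
Dose 2 (225 mg at t=6 h): 225·exp(−0.04077·8) = 162.376 mg/L
Dose 3 (295 mg at t=12 h): 295·exp(−0.04077·2) = 271.898 mg/L
C(14) = 81.933 + 162.376 + 271.898 = 516.208 mg/L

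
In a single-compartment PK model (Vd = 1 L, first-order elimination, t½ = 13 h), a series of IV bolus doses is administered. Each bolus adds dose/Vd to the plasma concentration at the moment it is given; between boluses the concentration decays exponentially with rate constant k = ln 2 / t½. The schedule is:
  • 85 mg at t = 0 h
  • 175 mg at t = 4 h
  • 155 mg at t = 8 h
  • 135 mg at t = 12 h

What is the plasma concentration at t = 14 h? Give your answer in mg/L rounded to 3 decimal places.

k = ln 2 / 13 = 0.05332 per h
Dose 1 (85 mg at t=0 h): 85·exp(−0.05332·14) = 40.293 mg/L
Dose 2 (175 mg at t=4 h): 175·exp(−0.05332·10) = 102.678 mg/L
Dose 3 (155 mg at t=8 h): 155·exp(−0.05332·6) = 112.563 mg/L
Dose 4 (135 mg at t=12 h): 135·exp(−0.05332·2) = 121.345 mg/L
C(14) = 40.293 + 102.678 + 112.563 + 121.345 = 376.879 mg/L

376.879 mg/L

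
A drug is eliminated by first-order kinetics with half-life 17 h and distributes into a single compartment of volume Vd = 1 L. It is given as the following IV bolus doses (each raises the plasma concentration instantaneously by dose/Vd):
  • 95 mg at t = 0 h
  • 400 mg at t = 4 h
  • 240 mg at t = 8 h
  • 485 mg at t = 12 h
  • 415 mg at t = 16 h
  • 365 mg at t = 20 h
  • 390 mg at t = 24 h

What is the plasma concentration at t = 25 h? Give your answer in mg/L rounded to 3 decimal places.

1569.269 mg/L

k = ln 2 / 17 = 0.04077 per h
Dose 1 (95 mg at t=0 h): 95·exp(−0.04077·25) = 34.279 mg/L
Dose 2 (400 mg at t=4 h): 400·exp(−0.04077·21) = 169.902 mg/L
Dose 3 (240 mg at t=8 h): 240·exp(−0.04077·17) = 120.000 mg/L
Dose 4 (485 mg at t=12 h): 485·exp(−0.04077·13) = 285.458 mg/L
Dose 5 (415 mg at t=16 h): 415·exp(−0.04077·9) = 287.527 mg/L
Dose 6 (365 mg at t=20 h): 365·exp(−0.04077·5) = 297.683 mg/L
Dose 7 (390 mg at t=24 h): 390·exp(−0.04077·1) = 374.418 mg/L
C(25) = 34.279 + 169.902 + 120.000 + 285.458 + 287.527 + 297.683 + 374.418 = 1569.269 mg/L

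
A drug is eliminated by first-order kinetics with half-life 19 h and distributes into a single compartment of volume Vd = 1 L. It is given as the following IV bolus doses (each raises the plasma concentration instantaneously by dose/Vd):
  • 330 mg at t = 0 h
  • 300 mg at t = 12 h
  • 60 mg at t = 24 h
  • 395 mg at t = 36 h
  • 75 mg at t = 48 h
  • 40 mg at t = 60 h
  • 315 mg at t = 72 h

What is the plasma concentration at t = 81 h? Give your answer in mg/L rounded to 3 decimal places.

k = ln 2 / 19 = 0.03648 per h
Dose 1 (330 mg at t=0 h): 330·exp(−0.03648·81) = 17.186 mg/L
Dose 2 (300 mg at t=12 h): 300·exp(−0.03648·69) = 24.205 mg/L
Dose 3 (60 mg at t=24 h): 60·exp(−0.03648·57) = 7.500 mg/L
Dose 4 (395 mg at t=36 h): 395·exp(−0.03648·45) = 76.495 mg/L
Dose 5 (75 mg at t=48 h): 75·exp(−0.03648·33) = 22.502 mg/L
Dose 6 (40 mg at t=60 h): 40·exp(−0.03648·21) = 18.593 mg/L
Dose 7 (315 mg at t=72 h): 315·exp(−0.03648·9) = 226.839 mg/L
C(81) = 17.186 + 24.205 + 7.500 + 76.495 + 22.502 + 18.593 + 226.839 = 393.319 mg/L

393.319 mg/L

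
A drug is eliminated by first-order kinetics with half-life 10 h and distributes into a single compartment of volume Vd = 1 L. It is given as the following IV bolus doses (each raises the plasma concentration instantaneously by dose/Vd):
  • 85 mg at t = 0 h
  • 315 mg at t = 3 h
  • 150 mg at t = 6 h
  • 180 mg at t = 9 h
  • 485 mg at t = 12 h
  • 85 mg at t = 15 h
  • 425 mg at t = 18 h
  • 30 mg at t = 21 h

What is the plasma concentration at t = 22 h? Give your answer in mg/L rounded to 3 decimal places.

k = ln 2 / 10 = 0.06931 per h
Dose 1 (85 mg at t=0 h): 85·exp(−0.06931·22) = 18.499 mg/L
Dose 2 (315 mg at t=3 h): 315·exp(−0.06931·19) = 84.402 mg/L
Dose 3 (150 mg at t=6 h): 150·exp(−0.06931·16) = 49.482 mg/L
Dose 4 (180 mg at t=9 h): 180·exp(−0.06931·13) = 73.103 mg/L
Dose 5 (485 mg at t=12 h): 485·exp(−0.06931·10) = 242.500 mg/L
Dose 6 (85 mg at t=15 h): 85·exp(−0.06931·7) = 52.324 mg/L
Dose 7 (425 mg at t=18 h): 425·exp(−0.06931·4) = 322.090 mg/L
Dose 8 (30 mg at t=21 h): 30·exp(−0.06931·1) = 27.991 mg/L
C(22) = 18.499 + 84.402 + 49.482 + 73.103 + 242.500 + 52.324 + 322.090 + 27.991 = 870.390 mg/L

870.390 mg/L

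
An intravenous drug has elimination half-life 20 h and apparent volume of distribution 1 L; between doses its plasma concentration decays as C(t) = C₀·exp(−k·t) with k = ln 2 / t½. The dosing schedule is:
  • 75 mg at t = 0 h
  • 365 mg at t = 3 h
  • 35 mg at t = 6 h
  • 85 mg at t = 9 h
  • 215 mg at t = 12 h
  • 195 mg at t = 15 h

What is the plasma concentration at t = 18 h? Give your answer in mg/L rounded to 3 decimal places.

k = ln 2 / 20 = 0.03466 per h
Dose 1 (75 mg at t=0 h): 75·exp(−0.03466·18) = 40.192 mg/L
Dose 2 (365 mg at t=3 h): 365·exp(−0.03466·15) = 217.030 mg/L
Dose 3 (35 mg at t=6 h): 35·exp(−0.03466·12) = 23.091 mg/L
Dose 4 (85 mg at t=9 h): 85·exp(−0.03466·9) = 62.224 mg/L
Dose 5 (215 mg at t=12 h): 215·exp(−0.03466·6) = 174.634 mg/L
Dose 6 (195 mg at t=15 h): 195·exp(−0.03466·3) = 175.744 mg/L
C(18) = 40.192 + 217.030 + 23.091 + 62.224 + 174.634 + 175.744 = 692.915 mg/L

692.915 mg/L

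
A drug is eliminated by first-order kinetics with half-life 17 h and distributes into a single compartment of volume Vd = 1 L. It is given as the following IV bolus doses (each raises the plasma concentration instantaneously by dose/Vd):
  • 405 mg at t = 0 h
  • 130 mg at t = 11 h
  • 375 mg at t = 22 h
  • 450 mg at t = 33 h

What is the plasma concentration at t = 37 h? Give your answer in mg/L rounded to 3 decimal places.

720.338 mg/L

k = ln 2 / 17 = 0.04077 per h
Dose 1 (405 mg at t=0 h): 405·exp(−0.04077·37) = 89.593 mg/L
Dose 2 (130 mg at t=11 h): 130·exp(−0.04077·26) = 45.034 mg/L
Dose 3 (375 mg at t=22 h): 375·exp(−0.04077·15) = 203.431 mg/L
Dose 4 (450 mg at t=33 h): 450·exp(−0.04077·4) = 382.280 mg/L
C(37) = 89.593 + 45.034 + 203.431 + 382.280 = 720.338 mg/L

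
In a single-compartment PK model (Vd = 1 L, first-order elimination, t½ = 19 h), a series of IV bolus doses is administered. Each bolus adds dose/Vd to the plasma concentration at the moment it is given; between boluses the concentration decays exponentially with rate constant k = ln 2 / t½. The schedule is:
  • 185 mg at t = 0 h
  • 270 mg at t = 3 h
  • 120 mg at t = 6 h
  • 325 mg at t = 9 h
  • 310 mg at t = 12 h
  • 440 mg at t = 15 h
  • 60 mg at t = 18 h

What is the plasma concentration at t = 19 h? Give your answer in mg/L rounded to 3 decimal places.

1221.695 mg/L

k = ln 2 / 19 = 0.03648 per h
Dose 1 (185 mg at t=0 h): 185·exp(−0.03648·19) = 92.500 mg/L
Dose 2 (270 mg at t=3 h): 270·exp(−0.03648·16) = 150.614 mg/L
Dose 3 (120 mg at t=6 h): 120·exp(−0.03648·13) = 74.682 mg/L
Dose 4 (325 mg at t=9 h): 325·exp(−0.03648·10) = 225.656 mg/L
Dose 5 (310 mg at t=12 h): 310·exp(−0.03648·7) = 240.135 mg/L
Dose 6 (440 mg at t=15 h): 440·exp(−0.03648·4) = 380.258 mg/L
Dose 7 (60 mg at t=18 h): 60·exp(−0.03648·1) = 57.851 mg/L
C(19) = 92.500 + 150.614 + 74.682 + 225.656 + 240.135 + 380.258 + 57.851 = 1221.695 mg/L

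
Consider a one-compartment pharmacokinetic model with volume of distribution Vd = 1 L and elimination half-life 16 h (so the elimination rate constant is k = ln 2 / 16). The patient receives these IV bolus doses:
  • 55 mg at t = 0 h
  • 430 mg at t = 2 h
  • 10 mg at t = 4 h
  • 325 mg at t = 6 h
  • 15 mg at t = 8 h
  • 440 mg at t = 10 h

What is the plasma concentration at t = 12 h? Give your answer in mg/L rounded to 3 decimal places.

985.299 mg/L

k = ln 2 / 16 = 0.04332 per h
Dose 1 (55 mg at t=0 h): 55·exp(−0.04332·12) = 32.703 mg/L
Dose 2 (430 mg at t=2 h): 430·exp(−0.04332·10) = 278.821 mg/L
Dose 3 (10 mg at t=4 h): 10·exp(−0.04332·8) = 7.071 mg/L
Dose 4 (325 mg at t=6 h): 325·exp(−0.04332·6) = 250.609 mg/L
Dose 5 (15 mg at t=8 h): 15·exp(−0.04332·4) = 12.613 mg/L
Dose 6 (440 mg at t=10 h): 440·exp(−0.04332·2) = 403.482 mg/L
C(12) = 32.703 + 278.821 + 7.071 + 250.609 + 12.613 + 403.482 = 985.299 mg/L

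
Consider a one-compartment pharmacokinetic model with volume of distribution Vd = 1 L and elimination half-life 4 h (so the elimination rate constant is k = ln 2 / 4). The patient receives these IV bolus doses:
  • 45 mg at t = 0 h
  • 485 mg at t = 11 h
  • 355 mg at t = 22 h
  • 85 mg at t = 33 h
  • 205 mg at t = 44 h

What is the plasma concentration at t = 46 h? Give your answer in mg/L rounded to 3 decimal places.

k = ln 2 / 4 = 0.17329 per h
Dose 1 (45 mg at t=0 h): 45·exp(−0.17329·46) = 0.016 mg/L
Dose 2 (485 mg at t=11 h): 485·exp(−0.17329·35) = 1.126 mg/L
Dose 3 (355 mg at t=22 h): 355·exp(−0.17329·24) = 5.547 mg/L
Dose 4 (85 mg at t=33 h): 85·exp(−0.17329·13) = 8.935 mg/L
Dose 5 (205 mg at t=44 h): 205·exp(−0.17329·2) = 144.957 mg/L
C(46) = 0.016 + 1.126 + 5.547 + 8.935 + 144.957 = 160.580 mg/L

160.580 mg/L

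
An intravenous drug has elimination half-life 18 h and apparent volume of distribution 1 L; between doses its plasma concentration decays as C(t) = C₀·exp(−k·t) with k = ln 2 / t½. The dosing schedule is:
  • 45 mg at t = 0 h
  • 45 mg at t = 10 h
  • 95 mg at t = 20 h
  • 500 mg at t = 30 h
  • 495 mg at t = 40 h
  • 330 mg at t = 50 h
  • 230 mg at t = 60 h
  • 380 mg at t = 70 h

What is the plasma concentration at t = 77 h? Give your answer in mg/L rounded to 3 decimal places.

k = ln 2 / 18 = 0.03851 per h
Dose 1 (45 mg at t=0 h): 45·exp(−0.03851·77) = 2.320 mg/L
Dose 2 (45 mg at t=10 h): 45·exp(−0.03851·67) = 3.410 mg/L
Dose 3 (95 mg at t=20 h): 95·exp(−0.03851·57) = 10.579 mg/L
Dose 4 (500 mg at t=30 h): 500·exp(−0.03851·47) = 81.837 mg/L
Dose 5 (495 mg at t=40 h): 495·exp(−0.03851·37) = 119.075 mg/L
Dose 6 (330 mg at t=50 h): 330·exp(−0.03851·27) = 116.673 mg/L
Dose 7 (230 mg at t=60 h): 230·exp(−0.03851·17) = 119.515 mg/L
Dose 8 (380 mg at t=70 h): 380·exp(−0.03851·7) = 290.213 mg/L
C(77) = 2.320 + 3.410 + 10.579 + 81.837 + 119.075 + 116.673 + 119.515 + 290.213 = 743.621 mg/L

743.621 mg/L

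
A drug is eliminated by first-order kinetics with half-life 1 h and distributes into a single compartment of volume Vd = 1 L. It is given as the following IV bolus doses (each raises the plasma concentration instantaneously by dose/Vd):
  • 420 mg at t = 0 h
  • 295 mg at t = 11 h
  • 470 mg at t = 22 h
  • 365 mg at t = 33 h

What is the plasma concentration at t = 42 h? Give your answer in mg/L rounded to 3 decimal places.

k = ln 2 / 1 = 0.69315 per h
Dose 1 (420 mg at t=0 h): 420·exp(−0.69315·42) = 0.000 mg/L
Dose 2 (295 mg at t=11 h): 295·exp(−0.69315·31) = 0.000 mg/L
Dose 3 (470 mg at t=22 h): 470·exp(−0.69315·20) = 0.000 mg/L
Dose 4 (365 mg at t=33 h): 365·exp(−0.69315·9) = 0.713 mg/L
C(42) = 0.000 + 0.000 + 0.000 + 0.713 = 0.713 mg/L

0.713 mg/L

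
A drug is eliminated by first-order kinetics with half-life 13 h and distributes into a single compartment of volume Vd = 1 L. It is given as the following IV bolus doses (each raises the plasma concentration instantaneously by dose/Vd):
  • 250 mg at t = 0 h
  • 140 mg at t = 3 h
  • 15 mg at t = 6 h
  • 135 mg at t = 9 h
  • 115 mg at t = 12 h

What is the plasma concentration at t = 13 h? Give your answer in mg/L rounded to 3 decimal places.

k = ln 2 / 13 = 0.05332 per h
Dose 1 (250 mg at t=0 h): 250·exp(−0.05332·13) = 125.000 mg/L
Dose 2 (140 mg at t=3 h): 140·exp(−0.05332·10) = 82.142 mg/L
Dose 3 (15 mg at t=6 h): 15·exp(−0.05332·7) = 10.328 mg/L
Dose 4 (135 mg at t=9 h): 135·exp(−0.05332·4) = 109.071 mg/L
Dose 5 (115 mg at t=12 h): 115·exp(−0.05332·1) = 109.029 mg/L
C(13) = 125.000 + 82.142 + 10.328 + 109.071 + 109.029 = 435.570 mg/L

435.570 mg/L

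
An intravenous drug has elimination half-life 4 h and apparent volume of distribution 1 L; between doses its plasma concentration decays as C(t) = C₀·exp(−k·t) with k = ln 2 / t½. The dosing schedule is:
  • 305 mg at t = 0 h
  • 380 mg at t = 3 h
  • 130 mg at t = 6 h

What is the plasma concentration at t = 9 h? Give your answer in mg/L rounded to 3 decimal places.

275.767 mg/L

k = ln 2 / 4 = 0.17329 per h
Dose 1 (305 mg at t=0 h): 305·exp(−0.17329·9) = 64.118 mg/L
Dose 2 (380 mg at t=3 h): 380·exp(−0.17329·6) = 134.350 mg/L
Dose 3 (130 mg at t=6 h): 130·exp(−0.17329·3) = 77.298 mg/L
C(9) = 64.118 + 134.350 + 77.298 = 275.767 mg/L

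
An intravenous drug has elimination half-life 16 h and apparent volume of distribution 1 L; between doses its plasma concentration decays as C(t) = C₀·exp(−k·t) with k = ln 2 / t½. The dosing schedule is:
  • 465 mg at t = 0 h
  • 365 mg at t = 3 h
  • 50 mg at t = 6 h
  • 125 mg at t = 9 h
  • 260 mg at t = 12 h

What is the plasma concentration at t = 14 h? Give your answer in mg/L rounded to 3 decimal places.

854.614 mg/L

k = ln 2 / 16 = 0.04332 per h
Dose 1 (465 mg at t=0 h): 465·exp(−0.04332·14) = 253.543 mg/L
Dose 2 (365 mg at t=3 h): 365·exp(−0.04332·11) = 226.639 mg/L
Dose 3 (50 mg at t=6 h): 50·exp(−0.04332·8) = 35.355 mg/L
Dose 4 (125 mg at t=9 h): 125·exp(−0.04332·5) = 100.656 mg/L
Dose 5 (260 mg at t=12 h): 260·exp(−0.04332·2) = 238.421 mg/L
C(14) = 253.543 + 226.639 + 35.355 + 100.656 + 238.421 = 854.614 mg/L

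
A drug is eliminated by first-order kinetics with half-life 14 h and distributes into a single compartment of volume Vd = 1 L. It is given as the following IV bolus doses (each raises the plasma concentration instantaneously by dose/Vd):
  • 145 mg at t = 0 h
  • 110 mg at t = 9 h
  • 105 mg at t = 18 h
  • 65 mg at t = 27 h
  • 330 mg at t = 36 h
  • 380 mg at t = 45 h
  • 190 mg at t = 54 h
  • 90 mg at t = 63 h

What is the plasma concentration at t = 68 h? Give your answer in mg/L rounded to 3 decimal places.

382.925 mg/L

k = ln 2 / 14 = 0.04951 per h
Dose 1 (145 mg at t=0 h): 145·exp(−0.04951·68) = 5.003 mg/L
Dose 2 (110 mg at t=9 h): 110·exp(−0.04951·59) = 5.926 mg/L
Dose 3 (105 mg at t=18 h): 105·exp(−0.04951·50) = 8.832 mg/L
Dose 4 (65 mg at t=27 h): 65·exp(−0.04951·41) = 8.537 mg/L
Dose 5 (330 mg at t=36 h): 330·exp(−0.04951·32) = 67.678 mg/L
Dose 6 (380 mg at t=45 h): 380·exp(−0.04951·23) = 121.684 mg/L
Dose 7 (190 mg at t=54 h): 190·exp(−0.04951·14) = 95.000 mg/L
Dose 8 (90 mg at t=63 h): 90·exp(−0.04951·5) = 70.264 mg/L
C(68) = 5.003 + 5.926 + 8.832 + 8.537 + 67.678 + 121.684 + 95.000 + 70.264 = 382.925 mg/L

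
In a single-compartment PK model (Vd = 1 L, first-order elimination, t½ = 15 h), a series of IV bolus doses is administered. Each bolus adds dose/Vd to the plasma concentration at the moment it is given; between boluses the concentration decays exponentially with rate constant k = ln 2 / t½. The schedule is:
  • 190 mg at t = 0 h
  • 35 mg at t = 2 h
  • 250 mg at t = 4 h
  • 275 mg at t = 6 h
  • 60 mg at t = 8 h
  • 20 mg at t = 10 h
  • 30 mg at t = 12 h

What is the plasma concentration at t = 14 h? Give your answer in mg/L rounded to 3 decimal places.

k = ln 2 / 15 = 0.04621 per h
Dose 1 (190 mg at t=0 h): 190·exp(−0.04621·14) = 99.493 mg/L
Dose 2 (35 mg at t=2 h): 35·exp(−0.04621·12) = 20.102 mg/L
Dose 3 (250 mg at t=4 h): 250·exp(−0.04621·10) = 157.490 mg/L
Dose 4 (275 mg at t=6 h): 275·exp(−0.04621·8) = 190.013 mg/L
Dose 5 (60 mg at t=8 h): 60·exp(−0.04621·6) = 45.471 mg/L
Dose 6 (20 mg at t=10 h): 20·exp(−0.04621·4) = 16.625 mg/L
Dose 7 (30 mg at t=12 h): 30·exp(−0.04621·2) = 27.352 mg/L
C(14) = 99.493 + 20.102 + 157.490 + 190.013 + 45.471 + 16.625 + 27.352 = 556.546 mg/L

556.546 mg/L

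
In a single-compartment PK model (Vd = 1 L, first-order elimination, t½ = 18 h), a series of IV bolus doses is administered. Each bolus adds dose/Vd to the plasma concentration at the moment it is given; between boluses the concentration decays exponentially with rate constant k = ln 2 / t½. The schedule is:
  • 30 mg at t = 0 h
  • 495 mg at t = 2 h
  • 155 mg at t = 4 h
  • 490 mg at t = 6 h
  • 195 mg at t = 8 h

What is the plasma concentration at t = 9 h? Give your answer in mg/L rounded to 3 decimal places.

1151.281 mg/L

k = ln 2 / 18 = 0.03851 per h
Dose 1 (30 mg at t=0 h): 30·exp(−0.03851·9) = 21.213 mg/L
Dose 2 (495 mg at t=2 h): 495·exp(−0.03851·7) = 378.040 mg/L
Dose 3 (155 mg at t=4 h): 155·exp(−0.03851·5) = 127.853 mg/L
Dose 4 (490 mg at t=6 h): 490·exp(−0.03851·3) = 436.540 mg/L
Dose 5 (195 mg at t=8 h): 195·exp(−0.03851·1) = 187.634 mg/L
C(9) = 21.213 + 378.040 + 127.853 + 436.540 + 187.634 = 1151.281 mg/L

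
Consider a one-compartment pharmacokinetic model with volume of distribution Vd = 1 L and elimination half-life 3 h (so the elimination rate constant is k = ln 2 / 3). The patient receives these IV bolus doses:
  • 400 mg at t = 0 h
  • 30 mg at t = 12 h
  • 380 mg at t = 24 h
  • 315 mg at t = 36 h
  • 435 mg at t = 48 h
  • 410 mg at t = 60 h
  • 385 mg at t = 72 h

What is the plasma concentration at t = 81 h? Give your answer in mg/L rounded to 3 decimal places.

51.551 mg/L

k = ln 2 / 3 = 0.23105 per h
Dose 1 (400 mg at t=0 h): 400·exp(−0.23105·81) = 0.000 mg/L
Dose 2 (30 mg at t=12 h): 30·exp(−0.23105·69) = 0.000 mg/L
Dose 3 (380 mg at t=24 h): 380·exp(−0.23105·57) = 0.001 mg/L
Dose 4 (315 mg at t=36 h): 315·exp(−0.23105·45) = 0.010 mg/L
Dose 5 (435 mg at t=48 h): 435·exp(−0.23105·33) = 0.212 mg/L
Dose 6 (410 mg at t=60 h): 410·exp(−0.23105·21) = 3.203 mg/L
Dose 7 (385 mg at t=72 h): 385·exp(−0.23105·9) = 48.125 mg/L
C(81) = 0.000 + 0.000 + 0.001 + 0.010 + 0.212 + 3.203 + 48.125 = 51.551 mg/L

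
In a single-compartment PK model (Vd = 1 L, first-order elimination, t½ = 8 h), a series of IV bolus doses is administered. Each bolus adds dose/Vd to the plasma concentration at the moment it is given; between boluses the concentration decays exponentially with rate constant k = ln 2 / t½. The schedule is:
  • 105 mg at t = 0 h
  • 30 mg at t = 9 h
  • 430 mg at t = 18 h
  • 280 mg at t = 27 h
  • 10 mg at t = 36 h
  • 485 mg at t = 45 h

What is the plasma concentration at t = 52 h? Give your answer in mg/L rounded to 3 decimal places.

323.525 mg/L

k = ln 2 / 8 = 0.08664 per h
Dose 1 (105 mg at t=0 h): 105·exp(−0.08664·52) = 1.160 mg/L
Dose 2 (30 mg at t=9 h): 30·exp(−0.08664·43) = 0.723 mg/L
Dose 3 (430 mg at t=18 h): 430·exp(−0.08664·34) = 22.599 mg/L
Dose 4 (280 mg at t=27 h): 280·exp(−0.08664·25) = 32.095 mg/L
Dose 5 (10 mg at t=36 h): 10·exp(−0.08664·16) = 2.500 mg/L
Dose 6 (485 mg at t=45 h): 485·exp(−0.08664·7) = 264.448 mg/L
C(52) = 1.160 + 0.723 + 22.599 + 32.095 + 2.500 + 264.448 = 323.525 mg/L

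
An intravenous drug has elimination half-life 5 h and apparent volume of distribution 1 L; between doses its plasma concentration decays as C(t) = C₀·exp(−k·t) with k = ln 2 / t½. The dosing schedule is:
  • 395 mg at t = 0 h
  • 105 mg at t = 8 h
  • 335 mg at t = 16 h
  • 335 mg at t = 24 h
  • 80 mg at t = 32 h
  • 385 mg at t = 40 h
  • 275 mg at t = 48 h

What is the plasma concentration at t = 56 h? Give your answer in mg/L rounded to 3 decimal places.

141.062 mg/L

k = ln 2 / 5 = 0.13863 per h
Dose 1 (395 mg at t=0 h): 395·exp(−0.13863·56) = 0.168 mg/L
Dose 2 (105 mg at t=8 h): 105·exp(−0.13863·48) = 0.135 mg/L
Dose 3 (335 mg at t=16 h): 335·exp(−0.13863·40) = 1.309 mg/L
Dose 4 (335 mg at t=24 h): 335·exp(−0.13863·32) = 3.967 mg/L
Dose 5 (80 mg at t=32 h): 80·exp(−0.13863·24) = 2.872 mg/L
Dose 6 (385 mg at t=40 h): 385·exp(−0.13863·16) = 41.895 mg/L
Dose 7 (275 mg at t=48 h): 275·exp(−0.13863·8) = 90.716 mg/L
C(56) = 0.168 + 0.135 + 1.309 + 3.967 + 2.872 + 41.895 + 90.716 = 141.062 mg/L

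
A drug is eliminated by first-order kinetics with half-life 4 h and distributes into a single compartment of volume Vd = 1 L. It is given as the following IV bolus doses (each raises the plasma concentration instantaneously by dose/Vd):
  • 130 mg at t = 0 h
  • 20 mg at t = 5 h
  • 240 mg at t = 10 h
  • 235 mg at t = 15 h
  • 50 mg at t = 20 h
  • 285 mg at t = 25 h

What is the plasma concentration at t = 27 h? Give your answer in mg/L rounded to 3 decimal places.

260.029 mg/L

k = ln 2 / 4 = 0.17329 per h
Dose 1 (130 mg at t=0 h): 130·exp(−0.17329·27) = 1.208 mg/L
Dose 2 (20 mg at t=5 h): 20·exp(−0.17329·22) = 0.442 mg/L
Dose 3 (240 mg at t=10 h): 240·exp(−0.17329·17) = 12.613 mg/L
Dose 4 (235 mg at t=15 h): 235·exp(−0.17329·12) = 29.375 mg/L
Dose 5 (50 mg at t=20 h): 50·exp(−0.17329·7) = 14.865 mg/L
Dose 6 (285 mg at t=25 h): 285·exp(−0.17329·2) = 201.525 mg/L
C(27) = 1.208 + 0.442 + 12.613 + 29.375 + 14.865 + 201.525 = 260.029 mg/L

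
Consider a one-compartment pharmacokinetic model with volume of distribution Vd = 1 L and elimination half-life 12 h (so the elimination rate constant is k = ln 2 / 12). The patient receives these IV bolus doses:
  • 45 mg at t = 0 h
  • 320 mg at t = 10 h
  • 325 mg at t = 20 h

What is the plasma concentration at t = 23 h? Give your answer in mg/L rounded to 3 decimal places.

436.230 mg/L

k = ln 2 / 12 = 0.05776 per h
Dose 1 (45 mg at t=0 h): 45·exp(−0.05776·23) = 11.919 mg/L
Dose 2 (320 mg at t=10 h): 320·exp(−0.05776·13) = 151.020 mg/L
Dose 3 (325 mg at t=20 h): 325·exp(−0.05776·3) = 273.291 mg/L
C(23) = 11.919 + 151.020 + 273.291 = 436.230 mg/L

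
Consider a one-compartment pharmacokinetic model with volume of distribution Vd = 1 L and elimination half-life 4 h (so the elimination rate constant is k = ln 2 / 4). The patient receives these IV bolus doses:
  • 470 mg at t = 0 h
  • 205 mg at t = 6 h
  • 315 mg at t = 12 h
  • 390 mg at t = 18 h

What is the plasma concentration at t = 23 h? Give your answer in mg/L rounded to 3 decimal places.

230.307 mg/L

k = ln 2 / 4 = 0.17329 per h
Dose 1 (470 mg at t=0 h): 470·exp(−0.17329·23) = 8.733 mg/L
Dose 2 (205 mg at t=6 h): 205·exp(−0.17329·17) = 10.774 mg/L
Dose 3 (315 mg at t=12 h): 315·exp(−0.17329·11) = 46.825 mg/L
Dose 4 (390 mg at t=18 h): 390·exp(−0.17329·5) = 163.975 mg/L
C(23) = 8.733 + 10.774 + 46.825 + 163.975 = 230.307 mg/L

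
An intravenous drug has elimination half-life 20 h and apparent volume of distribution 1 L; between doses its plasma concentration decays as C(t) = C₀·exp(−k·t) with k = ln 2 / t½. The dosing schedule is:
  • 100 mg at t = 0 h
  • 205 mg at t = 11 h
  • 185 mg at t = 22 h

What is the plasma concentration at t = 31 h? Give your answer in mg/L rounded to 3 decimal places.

k = ln 2 / 20 = 0.03466 per h
Dose 1 (100 mg at t=0 h): 100·exp(−0.03466·31) = 34.151 mg/L
Dose 2 (205 mg at t=11 h): 205·exp(−0.03466·20) = 102.500 mg/L
Dose 3 (185 mg at t=22 h): 185·exp(−0.03466·9) = 135.428 mg/L
C(31) = 34.151 + 102.500 + 135.428 = 272.079 mg/L

272.079 mg/L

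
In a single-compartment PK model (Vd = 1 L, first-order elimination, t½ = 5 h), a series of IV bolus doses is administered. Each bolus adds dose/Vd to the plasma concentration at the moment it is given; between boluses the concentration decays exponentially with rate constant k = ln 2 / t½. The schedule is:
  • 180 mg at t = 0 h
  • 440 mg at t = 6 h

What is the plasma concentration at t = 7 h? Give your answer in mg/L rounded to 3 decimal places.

k = ln 2 / 5 = 0.13863 per h
Dose 1 (180 mg at t=0 h): 180·exp(−0.13863·7) = 68.207 mg/L
Dose 2 (440 mg at t=6 h): 440·exp(−0.13863·1) = 383.042 mg/L
C(7) = 68.207 + 383.042 = 451.249 mg/L

451.249 mg/L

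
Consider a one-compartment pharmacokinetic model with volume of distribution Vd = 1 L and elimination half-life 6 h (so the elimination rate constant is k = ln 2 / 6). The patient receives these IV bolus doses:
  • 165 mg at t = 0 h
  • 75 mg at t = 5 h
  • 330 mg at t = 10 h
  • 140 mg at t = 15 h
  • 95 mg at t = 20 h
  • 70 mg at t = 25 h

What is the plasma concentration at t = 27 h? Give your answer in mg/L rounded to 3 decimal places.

k = ln 2 / 6 = 0.11552 per h
Dose 1 (165 mg at t=0 h): 165·exp(−0.11552·27) = 7.292 mg/L
Dose 2 (75 mg at t=5 h): 75·exp(−0.11552·22) = 5.906 mg/L
Dose 3 (330 mg at t=10 h): 330·exp(−0.11552·17) = 46.302 mg/L
Dose 4 (140 mg at t=15 h): 140·exp(−0.11552·12) = 35.000 mg/L
Dose 5 (95 mg at t=20 h): 95·exp(−0.11552·7) = 42.318 mg/L
Dose 6 (70 mg at t=25 h): 70·exp(−0.11552·2) = 55.559 mg/L
C(27) = 7.292 + 5.906 + 46.302 + 35.000 + 42.318 + 55.559 = 192.376 mg/L

192.376 mg/L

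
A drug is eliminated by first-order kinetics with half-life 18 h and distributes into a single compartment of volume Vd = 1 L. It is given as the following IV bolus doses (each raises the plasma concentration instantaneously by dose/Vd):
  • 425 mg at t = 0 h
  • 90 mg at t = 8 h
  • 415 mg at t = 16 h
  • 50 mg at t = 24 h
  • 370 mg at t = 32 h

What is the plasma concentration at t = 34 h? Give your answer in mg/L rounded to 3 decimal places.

731.919 mg/L

k = ln 2 / 18 = 0.03851 per h
Dose 1 (425 mg at t=0 h): 425·exp(−0.03851·34) = 114.756 mg/L
Dose 2 (90 mg at t=8 h): 90·exp(−0.03851·26) = 33.069 mg/L
Dose 3 (415 mg at t=16 h): 415·exp(−0.03851·18) = 207.500 mg/L
Dose 4 (50 mg at t=24 h): 50·exp(−0.03851·10) = 34.020 mg/L
Dose 5 (370 mg at t=32 h): 370·exp(−0.03851·2) = 342.574 mg/L
C(34) = 114.756 + 33.069 + 207.500 + 34.020 + 342.574 = 731.919 mg/L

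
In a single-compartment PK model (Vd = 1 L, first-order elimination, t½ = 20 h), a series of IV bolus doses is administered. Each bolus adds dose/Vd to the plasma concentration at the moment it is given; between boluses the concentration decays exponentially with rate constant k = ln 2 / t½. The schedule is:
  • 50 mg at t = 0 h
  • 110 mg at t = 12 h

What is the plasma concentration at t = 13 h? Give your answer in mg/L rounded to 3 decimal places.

k = ln 2 / 20 = 0.03466 per h
Dose 1 (50 mg at t=0 h): 50·exp(−0.03466·13) = 31.864 mg/L
Dose 2 (110 mg at t=12 h): 110·exp(−0.03466·1) = 106.253 mg/L
C(13) = 31.864 + 106.253 = 138.117 mg/L

138.117 mg/L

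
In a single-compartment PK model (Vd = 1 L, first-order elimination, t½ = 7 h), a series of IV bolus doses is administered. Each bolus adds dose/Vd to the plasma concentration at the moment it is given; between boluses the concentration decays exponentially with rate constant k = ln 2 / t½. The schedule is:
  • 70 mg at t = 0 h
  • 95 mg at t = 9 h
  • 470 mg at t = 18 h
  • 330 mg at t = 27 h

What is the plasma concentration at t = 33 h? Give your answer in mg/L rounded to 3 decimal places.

300.087 mg/L

k = ln 2 / 7 = 0.09902 per h
Dose 1 (70 mg at t=0 h): 70·exp(−0.09902·33) = 2.667 mg/L
Dose 2 (95 mg at t=9 h): 95·exp(−0.09902·24) = 8.823 mg/L
Dose 3 (470 mg at t=18 h): 470·exp(−0.09902·15) = 106.423 mg/L
Dose 4 (330 mg at t=27 h): 330·exp(−0.09902·6) = 182.175 mg/L
C(33) = 2.667 + 8.823 + 106.423 + 182.175 = 300.087 mg/L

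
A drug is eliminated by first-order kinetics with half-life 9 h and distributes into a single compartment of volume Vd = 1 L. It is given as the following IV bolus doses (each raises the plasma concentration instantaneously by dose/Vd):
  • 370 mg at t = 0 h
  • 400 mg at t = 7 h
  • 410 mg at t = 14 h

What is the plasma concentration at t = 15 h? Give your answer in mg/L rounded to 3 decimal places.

712.163 mg/L

k = ln 2 / 9 = 0.07702 per h
Dose 1 (370 mg at t=0 h): 370·exp(−0.07702·15) = 116.543 mg/L
Dose 2 (400 mg at t=7 h): 400·exp(−0.07702·8) = 216.012 mg/L
Dose 3 (410 mg at t=14 h): 410·exp(−0.07702·1) = 379.609 mg/L
C(15) = 116.543 + 216.012 + 379.609 = 712.163 mg/L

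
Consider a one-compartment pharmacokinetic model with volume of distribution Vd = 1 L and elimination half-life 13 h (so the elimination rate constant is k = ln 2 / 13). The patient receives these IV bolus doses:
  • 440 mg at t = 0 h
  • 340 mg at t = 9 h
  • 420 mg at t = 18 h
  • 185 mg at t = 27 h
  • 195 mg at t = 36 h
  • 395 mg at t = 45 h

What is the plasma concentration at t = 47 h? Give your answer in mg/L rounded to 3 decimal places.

k = ln 2 / 13 = 0.05332 per h
Dose 1 (440 mg at t=0 h): 440·exp(−0.05332·47) = 35.902 mg/L
Dose 2 (340 mg at t=9 h): 340·exp(−0.05332·38) = 44.828 mg/L
Dose 3 (420 mg at t=18 h): 420·exp(−0.05332·29) = 89.479 mg/L
Dose 4 (185 mg at t=27 h): 185·exp(−0.05332·20) = 63.687 mg/L
Dose 5 (195 mg at t=36 h): 195·exp(−0.05332·11) = 108.472 mg/L
Dose 6 (395 mg at t=45 h): 395·exp(−0.05332·2) = 355.046 mg/L
C(47) = 35.902 + 44.828 + 89.479 + 63.687 + 108.472 + 355.046 = 697.413 mg/L

697.413 mg/L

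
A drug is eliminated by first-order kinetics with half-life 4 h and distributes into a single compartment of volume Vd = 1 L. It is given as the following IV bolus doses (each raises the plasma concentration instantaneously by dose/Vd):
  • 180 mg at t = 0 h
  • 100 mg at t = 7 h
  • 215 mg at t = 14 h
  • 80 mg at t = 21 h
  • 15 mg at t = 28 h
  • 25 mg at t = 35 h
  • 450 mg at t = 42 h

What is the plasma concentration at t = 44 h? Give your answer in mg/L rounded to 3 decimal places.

k = ln 2 / 4 = 0.17329 per h
Dose 1 (180 mg at t=0 h): 180·exp(−0.17329·44) = 0.088 mg/L
Dose 2 (100 mg at t=7 h): 100·exp(−0.17329·37) = 0.164 mg/L
Dose 3 (215 mg at t=14 h): 215·exp(−0.17329·30) = 1.188 mg/L
Dose 4 (80 mg at t=21 h): 80·exp(−0.17329·23) = 1.487 mg/L
Dose 5 (15 mg at t=28 h): 15·exp(−0.17329·16) = 0.938 mg/L
Dose 6 (25 mg at t=35 h): 25·exp(−0.17329·9) = 5.256 mg/L
Dose 7 (450 mg at t=42 h): 450·exp(−0.17329·2) = 318.198 mg/L
C(44) = 0.088 + 0.164 + 1.188 + 1.487 + 0.938 + 5.256 + 318.198 = 327.318 mg/L

327.318 mg/L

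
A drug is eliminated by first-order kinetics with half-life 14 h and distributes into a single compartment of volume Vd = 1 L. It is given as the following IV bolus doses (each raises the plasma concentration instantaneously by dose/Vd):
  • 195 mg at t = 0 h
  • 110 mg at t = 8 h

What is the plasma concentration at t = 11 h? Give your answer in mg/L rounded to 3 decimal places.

k = ln 2 / 14 = 0.04951 per h
Dose 1 (195 mg at t=0 h): 195·exp(−0.04951·11) = 113.113 mg/L
Dose 2 (110 mg at t=8 h): 110·exp(−0.04951·3) = 94.817 mg/L
C(11) = 113.113 + 94.817 = 207.930 mg/L

207.930 mg/L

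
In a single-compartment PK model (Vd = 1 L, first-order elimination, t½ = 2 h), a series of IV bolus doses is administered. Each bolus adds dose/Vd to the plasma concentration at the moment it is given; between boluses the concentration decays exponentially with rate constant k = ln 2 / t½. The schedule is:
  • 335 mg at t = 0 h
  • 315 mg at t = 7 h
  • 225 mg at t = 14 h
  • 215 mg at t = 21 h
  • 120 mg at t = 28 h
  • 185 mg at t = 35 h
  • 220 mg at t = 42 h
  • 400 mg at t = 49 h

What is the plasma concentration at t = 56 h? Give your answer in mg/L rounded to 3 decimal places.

k = ln 2 / 2 = 0.34657 per h
Dose 1 (335 mg at t=0 h): 335·exp(−0.34657·56) = 0.000 mg/L
Dose 2 (315 mg at t=7 h): 315·exp(−0.34657·49) = 0.000 mg/L
Dose 3 (225 mg at t=14 h): 225·exp(−0.34657·42) = 0.000 mg/L
Dose 4 (215 mg at t=21 h): 215·exp(−0.34657·35) = 0.001 mg/L
Dose 5 (120 mg at t=28 h): 120·exp(−0.34657·28) = 0.007 mg/L
Dose 6 (185 mg at t=35 h): 185·exp(−0.34657·21) = 0.128 mg/L
Dose 7 (220 mg at t=42 h): 220·exp(−0.34657·14) = 1.719 mg/L
Dose 8 (400 mg at t=49 h): 400·exp(−0.34657·7) = 35.355 mg/L
C(56) = 0.000 + 0.000 + 0.000 + 0.001 + 0.007 + 0.128 + 1.719 + 35.355 = 37.210 mg/L

37.210 mg/L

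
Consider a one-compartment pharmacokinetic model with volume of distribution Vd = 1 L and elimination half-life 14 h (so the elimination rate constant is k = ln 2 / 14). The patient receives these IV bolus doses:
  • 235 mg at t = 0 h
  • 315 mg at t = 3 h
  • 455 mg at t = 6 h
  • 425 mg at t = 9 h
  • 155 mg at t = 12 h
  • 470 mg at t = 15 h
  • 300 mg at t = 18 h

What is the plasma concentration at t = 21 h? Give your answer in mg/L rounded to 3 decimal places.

1370.487 mg/L

k = ln 2 / 14 = 0.04951 per h
Dose 1 (235 mg at t=0 h): 235·exp(−0.04951·21) = 83.085 mg/L
Dose 2 (315 mg at t=3 h): 315·exp(−0.04951·18) = 129.203 mg/L
Dose 3 (455 mg at t=6 h): 455·exp(−0.04951·15) = 216.511 mg/L
Dose 4 (425 mg at t=9 h): 425·exp(−0.04951·12) = 234.619 mg/L
Dose 5 (155 mg at t=12 h): 155·exp(−0.04951·9) = 99.269 mg/L
Dose 6 (470 mg at t=15 h): 470·exp(−0.04951·6) = 349.209 mg/L
Dose 7 (300 mg at t=18 h): 300·exp(−0.04951·3) = 258.592 mg/L
C(21) = 83.085 + 129.203 + 216.511 + 234.619 + 99.269 + 349.209 + 258.592 = 1370.487 mg/L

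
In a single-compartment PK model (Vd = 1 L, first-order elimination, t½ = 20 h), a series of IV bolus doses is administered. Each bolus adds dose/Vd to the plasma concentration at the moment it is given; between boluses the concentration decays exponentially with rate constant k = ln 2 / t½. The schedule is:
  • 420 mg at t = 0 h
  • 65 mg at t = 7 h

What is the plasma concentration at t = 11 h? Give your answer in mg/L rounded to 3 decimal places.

343.454 mg/L

k = ln 2 / 20 = 0.03466 per h
Dose 1 (420 mg at t=0 h): 420·exp(−0.03466·11) = 286.868 mg/L
Dose 2 (65 mg at t=7 h): 65·exp(−0.03466·4) = 56.586 mg/L
C(11) = 286.868 + 56.586 = 343.454 mg/L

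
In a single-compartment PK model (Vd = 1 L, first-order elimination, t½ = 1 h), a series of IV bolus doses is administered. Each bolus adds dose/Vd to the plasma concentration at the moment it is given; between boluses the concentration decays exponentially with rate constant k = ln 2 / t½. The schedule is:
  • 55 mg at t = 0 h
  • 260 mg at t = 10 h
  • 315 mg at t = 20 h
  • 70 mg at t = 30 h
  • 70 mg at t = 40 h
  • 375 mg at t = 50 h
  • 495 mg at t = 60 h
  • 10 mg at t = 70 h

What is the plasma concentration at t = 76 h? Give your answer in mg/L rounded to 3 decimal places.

0.164 mg/L

k = ln 2 / 1 = 0.69315 per h
Dose 1 (55 mg at t=0 h): 55·exp(−0.69315·76) = 0.000 mg/L
Dose 2 (260 mg at t=10 h): 260·exp(−0.69315·66) = 0.000 mg/L
Dose 3 (315 mg at t=20 h): 315·exp(−0.69315·56) = 0.000 mg/L
Dose 4 (70 mg at t=30 h): 70·exp(−0.69315·46) = 0.000 mg/L
Dose 5 (70 mg at t=40 h): 70·exp(−0.69315·36) = 0.000 mg/L
Dose 6 (375 mg at t=50 h): 375·exp(−0.69315·26) = 0.000 mg/L
Dose 7 (495 mg at t=60 h): 495·exp(−0.69315·16) = 0.008 mg/L
Dose 8 (10 mg at t=70 h): 10·exp(−0.69315·6) = 0.156 mg/L
C(76) = 0.000 + 0.000 + 0.000 + 0.000 + 0.000 + 0.000 + 0.008 + 0.156 = 0.164 mg/L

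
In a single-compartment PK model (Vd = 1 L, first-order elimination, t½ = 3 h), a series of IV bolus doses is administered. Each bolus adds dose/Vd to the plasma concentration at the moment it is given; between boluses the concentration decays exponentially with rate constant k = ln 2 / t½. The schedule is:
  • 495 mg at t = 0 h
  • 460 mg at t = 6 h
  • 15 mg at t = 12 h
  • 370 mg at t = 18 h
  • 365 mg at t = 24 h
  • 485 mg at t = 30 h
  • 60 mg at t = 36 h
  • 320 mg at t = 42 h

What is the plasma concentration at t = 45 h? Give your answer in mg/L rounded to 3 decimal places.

186.309 mg/L

k = ln 2 / 3 = 0.23105 per h
Dose 1 (495 mg at t=0 h): 495·exp(−0.23105·45) = 0.015 mg/L
Dose 2 (460 mg at t=6 h): 460·exp(−0.23105·39) = 0.056 mg/L
Dose 3 (15 mg at t=12 h): 15·exp(−0.23105·33) = 0.007 mg/L
Dose 4 (370 mg at t=18 h): 370·exp(−0.23105·27) = 0.723 mg/L
Dose 5 (365 mg at t=24 h): 365·exp(−0.23105·21) = 2.852 mg/L
Dose 6 (485 mg at t=30 h): 485·exp(−0.23105·15) = 15.156 mg/L
Dose 7 (60 mg at t=36 h): 60·exp(−0.23105·9) = 7.500 mg/L
Dose 8 (320 mg at t=42 h): 320·exp(−0.23105·3) = 160.000 mg/L
C(45) = 0.015 + 0.056 + 0.007 + 0.723 + 2.852 + 15.156 + 7.500 + 160.000 = 186.309 mg/L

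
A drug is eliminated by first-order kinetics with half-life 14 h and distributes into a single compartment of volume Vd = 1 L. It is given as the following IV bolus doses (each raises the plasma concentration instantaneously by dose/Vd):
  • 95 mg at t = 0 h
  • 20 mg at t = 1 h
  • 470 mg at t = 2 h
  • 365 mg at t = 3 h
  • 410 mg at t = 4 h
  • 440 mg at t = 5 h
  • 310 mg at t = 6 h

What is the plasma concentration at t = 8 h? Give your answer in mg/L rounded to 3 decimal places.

1708.620 mg/L

k = ln 2 / 14 = 0.04951 per h
Dose 1 (95 mg at t=0 h): 95·exp(−0.04951·8) = 63.930 mg/L
Dose 2 (20 mg at t=1 h): 20·exp(−0.04951·7) = 14.142 mg/L
Dose 3 (470 mg at t=2 h): 470·exp(−0.04951·6) = 349.209 mg/L
Dose 4 (365 mg at t=3 h): 365·exp(−0.04951·5) = 284.959 mg/L
Dose 5 (410 mg at t=4 h): 410·exp(−0.04951·4) = 336.337 mg/L
Dose 6 (440 mg at t=5 h): 440·exp(−0.04951·3) = 379.268 mg/L
Dose 7 (310 mg at t=6 h): 310·exp(−0.04951·2) = 280.774 mg/L
C(8) = 63.930 + 14.142 + 349.209 + 284.959 + 336.337 + 379.268 + 280.774 = 1708.620 mg/L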